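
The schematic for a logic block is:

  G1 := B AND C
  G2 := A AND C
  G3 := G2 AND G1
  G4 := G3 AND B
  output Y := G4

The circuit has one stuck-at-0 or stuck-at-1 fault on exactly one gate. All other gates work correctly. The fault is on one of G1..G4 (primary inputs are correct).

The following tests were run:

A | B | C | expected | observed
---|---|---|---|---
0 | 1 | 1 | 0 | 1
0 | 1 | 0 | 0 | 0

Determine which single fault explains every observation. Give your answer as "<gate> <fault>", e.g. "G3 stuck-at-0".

G2 stuck-at-1

Fault-free values for test 1 (A=0, B=1, C=1): G1=1, G2=0, G3=0, G4=0, giving Y=0. Observed 1.
Test 1: faults giving observed 1 are {G2 stuck-at-1, G3 stuck-at-1, G4 stuck-at-1}.
Test 2 (A=0, B=1, C=0): fault-free G1=0, G2=0, G3=0, G4=0 → 0; observed 0. Eliminates G3 stuck-at-1, G4 stuck-at-1.
Only G2 stuck-at-1 is consistent with every test.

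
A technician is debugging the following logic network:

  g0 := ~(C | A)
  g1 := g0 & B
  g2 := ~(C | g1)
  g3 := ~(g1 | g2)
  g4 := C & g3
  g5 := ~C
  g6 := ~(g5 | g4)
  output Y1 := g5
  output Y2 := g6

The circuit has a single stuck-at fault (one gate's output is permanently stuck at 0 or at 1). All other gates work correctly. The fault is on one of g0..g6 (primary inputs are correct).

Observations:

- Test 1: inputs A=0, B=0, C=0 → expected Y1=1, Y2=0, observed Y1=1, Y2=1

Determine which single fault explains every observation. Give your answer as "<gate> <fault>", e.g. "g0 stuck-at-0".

Fault-free values for test 1 (A=0, B=0, C=0): g0=1, g1=0, g2=1, g3=0, g4=0, g5=1, g6=0, giving Y1=1, Y2=0. Observed Y1=1, Y2=1.
Test 1: faults giving observed Y1=1, Y2=1 are {g6 stuck-at-1}.
Only g6 stuck-at-1 is consistent with every test.

g6 stuck-at-1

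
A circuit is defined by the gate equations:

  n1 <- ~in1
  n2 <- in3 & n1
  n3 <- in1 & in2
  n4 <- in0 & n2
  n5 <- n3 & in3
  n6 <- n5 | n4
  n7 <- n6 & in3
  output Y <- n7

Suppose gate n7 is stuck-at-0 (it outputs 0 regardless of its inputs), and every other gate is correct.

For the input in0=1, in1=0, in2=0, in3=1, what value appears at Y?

Propagate with n7 forced: n1=1, n2=1, n3=0, n4=1, n5=0, n6=1, n7=0 [stuck-at-0].
So Y = 0. (Without the fault it would be 1.)

0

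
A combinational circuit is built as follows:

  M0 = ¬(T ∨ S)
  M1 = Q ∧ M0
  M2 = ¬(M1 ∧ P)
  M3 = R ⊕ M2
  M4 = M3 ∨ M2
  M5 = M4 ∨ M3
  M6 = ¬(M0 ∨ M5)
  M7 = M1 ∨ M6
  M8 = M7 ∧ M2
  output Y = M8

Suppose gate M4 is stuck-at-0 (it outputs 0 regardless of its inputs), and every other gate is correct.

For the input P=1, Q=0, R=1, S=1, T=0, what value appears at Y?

Propagate with M4 forced: M0=0, M1=0, M2=1, M3=0, M4=0 [stuck-at-0], M5=0, M6=1, M7=1, M8=1.
So Y = 1. (Without the fault it would be 0.)

1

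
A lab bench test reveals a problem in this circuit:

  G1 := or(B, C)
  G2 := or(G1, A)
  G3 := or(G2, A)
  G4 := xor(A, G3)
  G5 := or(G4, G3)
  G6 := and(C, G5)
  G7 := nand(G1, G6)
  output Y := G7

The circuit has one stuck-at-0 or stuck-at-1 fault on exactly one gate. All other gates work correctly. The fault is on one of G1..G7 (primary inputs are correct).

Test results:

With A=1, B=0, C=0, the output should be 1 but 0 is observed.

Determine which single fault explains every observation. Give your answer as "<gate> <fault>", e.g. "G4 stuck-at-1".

G7 stuck-at-0

Fault-free values for test 1 (A=1, B=0, C=0): G1=0, G2=1, G3=1, G4=0, G5=1, G6=0, G7=1, giving Y=1. Observed 0.
Test 1: faults giving observed 0 are {G7 stuck-at-0}.
Only G7 stuck-at-0 is consistent with every test.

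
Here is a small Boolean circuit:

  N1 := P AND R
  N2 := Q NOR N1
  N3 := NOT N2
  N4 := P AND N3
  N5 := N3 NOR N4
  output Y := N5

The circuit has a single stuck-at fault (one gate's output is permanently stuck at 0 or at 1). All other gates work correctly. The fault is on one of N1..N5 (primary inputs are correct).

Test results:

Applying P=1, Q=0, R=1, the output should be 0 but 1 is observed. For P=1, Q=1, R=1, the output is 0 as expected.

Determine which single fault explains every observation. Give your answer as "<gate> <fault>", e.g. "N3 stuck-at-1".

Fault-free values for test 1 (P=1, Q=0, R=1): N1=1, N2=0, N3=1, N4=1, N5=0, giving Y=0. Observed 1.
Test 1: faults giving observed 1 are {N1 stuck-at-0, N2 stuck-at-1, N3 stuck-at-0, N5 stuck-at-1}.
Test 2 (P=1, Q=1, R=1): fault-free N1=1, N2=0, N3=1, N4=1, N5=0 → 0; observed 0. Eliminates N2 stuck-at-1, N3 stuck-at-0, N5 stuck-at-1.
Only N1 stuck-at-0 is consistent with every test.

N1 stuck-at-0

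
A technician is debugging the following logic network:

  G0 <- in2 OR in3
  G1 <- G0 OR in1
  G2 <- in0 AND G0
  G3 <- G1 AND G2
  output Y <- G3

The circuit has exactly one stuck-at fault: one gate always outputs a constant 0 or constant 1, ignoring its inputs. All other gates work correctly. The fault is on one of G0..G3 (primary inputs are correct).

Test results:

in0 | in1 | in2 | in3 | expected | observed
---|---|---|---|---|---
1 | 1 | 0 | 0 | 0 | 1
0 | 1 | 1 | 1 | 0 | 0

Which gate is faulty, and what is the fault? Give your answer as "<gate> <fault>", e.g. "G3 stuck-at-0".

Fault-free values for test 1 (in0=1, in1=1, in2=0, in3=0): G0=0, G1=1, G2=0, G3=0, giving Y=0. Observed 1.
Test 1: faults giving observed 1 are {G0 stuck-at-1, G2 stuck-at-1, G3 stuck-at-1}.
Test 2 (in0=0, in1=1, in2=1, in3=1): fault-free G0=1, G1=1, G2=0, G3=0 → 0; observed 0. Eliminates G2 stuck-at-1, G3 stuck-at-1.
Only G0 stuck-at-1 is consistent with every test.

G0 stuck-at-1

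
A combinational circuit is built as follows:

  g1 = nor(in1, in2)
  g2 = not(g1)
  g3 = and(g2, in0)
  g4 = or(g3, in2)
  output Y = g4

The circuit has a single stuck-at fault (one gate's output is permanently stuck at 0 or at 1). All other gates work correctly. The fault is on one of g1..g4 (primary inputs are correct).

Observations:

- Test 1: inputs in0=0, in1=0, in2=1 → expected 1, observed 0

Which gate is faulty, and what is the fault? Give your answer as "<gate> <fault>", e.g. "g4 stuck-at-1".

Fault-free values for test 1 (in0=0, in1=0, in2=1): g1=0, g2=1, g3=0, g4=1, giving Y=1. Observed 0.
Test 1: faults giving observed 0 are {g4 stuck-at-0}.
Only g4 stuck-at-0 is consistent with every test.

g4 stuck-at-0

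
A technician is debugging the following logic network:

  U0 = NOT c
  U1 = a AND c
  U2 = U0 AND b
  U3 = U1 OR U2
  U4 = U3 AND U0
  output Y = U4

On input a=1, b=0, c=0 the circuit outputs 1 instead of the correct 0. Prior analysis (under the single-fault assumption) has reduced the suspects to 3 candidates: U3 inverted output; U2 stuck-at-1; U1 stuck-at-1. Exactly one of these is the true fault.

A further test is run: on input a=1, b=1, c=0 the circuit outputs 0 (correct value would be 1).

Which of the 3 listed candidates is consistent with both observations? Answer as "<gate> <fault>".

U3 inverted output

Evaluate each candidate on input a=1, b=1, c=0:
  U3 inverted output: U0=1, U1=0, U2=1, U3=0 [inverted output], U4=0 → 0 — matches
  U2 stuck-at-1: U0=1, U1=0, U2=1 [stuck-at-1], U3=1, U4=1 → 1 — eliminated
  U1 stuck-at-1: U0=1, U1=1 [stuck-at-1], U2=1, U3=1, U4=1 → 1 — eliminated
Only U3 inverted output reproduces the observed 0.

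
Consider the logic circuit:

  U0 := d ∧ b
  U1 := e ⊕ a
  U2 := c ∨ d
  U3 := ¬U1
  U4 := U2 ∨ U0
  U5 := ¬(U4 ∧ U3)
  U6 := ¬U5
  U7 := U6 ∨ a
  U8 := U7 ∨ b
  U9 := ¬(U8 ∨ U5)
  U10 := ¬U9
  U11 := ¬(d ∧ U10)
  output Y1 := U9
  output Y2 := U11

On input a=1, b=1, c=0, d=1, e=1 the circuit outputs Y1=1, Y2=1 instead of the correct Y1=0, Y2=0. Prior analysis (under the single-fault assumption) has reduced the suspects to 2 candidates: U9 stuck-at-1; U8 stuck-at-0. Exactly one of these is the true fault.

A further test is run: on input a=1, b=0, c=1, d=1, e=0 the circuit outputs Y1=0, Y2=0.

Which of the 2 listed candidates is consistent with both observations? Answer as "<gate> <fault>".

Evaluate each candidate on input a=1, b=0, c=1, d=1, e=0:
  U9 stuck-at-1: U0=0, U1=1, U2=1, U3=0, U4=1, U5=1, U6=0, U7=1, U8=1, U9=1 [stuck-at-1], U10=0, U11=1 → Y1=1, Y2=1 — eliminated
  U8 stuck-at-0: U0=0, U1=1, U2=1, U3=0, U4=1, U5=1, U6=0, U7=1, U8=0 [stuck-at-0], U9=0, U10=1, U11=0 → Y1=0, Y2=0 — matches
Only U8 stuck-at-0 reproduces the observed Y1=0, Y2=0.

U8 stuck-at-0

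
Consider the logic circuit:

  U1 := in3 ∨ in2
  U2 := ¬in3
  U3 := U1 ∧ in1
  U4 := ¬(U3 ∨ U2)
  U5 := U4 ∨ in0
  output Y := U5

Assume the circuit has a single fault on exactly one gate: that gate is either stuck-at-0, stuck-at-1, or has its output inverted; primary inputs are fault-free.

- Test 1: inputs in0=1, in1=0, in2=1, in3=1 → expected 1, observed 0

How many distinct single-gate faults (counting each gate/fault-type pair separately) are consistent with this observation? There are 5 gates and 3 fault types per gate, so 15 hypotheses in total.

Fault-free: U1=1, U2=0, U3=0, U4=1, U5=1 → 1. Observed 0.
  U1: none of the 3 fault types match ✗
  U2: none of the 3 fault types match ✗
  U3: none of the 3 fault types match ✗
  U4: none of the 3 fault types match ✗
  U5: stuck-at-0, inverted output ✓; others ✗
Consistent faults: {U5 stuck-at-0, U5 inverted output} — 2 in all.

2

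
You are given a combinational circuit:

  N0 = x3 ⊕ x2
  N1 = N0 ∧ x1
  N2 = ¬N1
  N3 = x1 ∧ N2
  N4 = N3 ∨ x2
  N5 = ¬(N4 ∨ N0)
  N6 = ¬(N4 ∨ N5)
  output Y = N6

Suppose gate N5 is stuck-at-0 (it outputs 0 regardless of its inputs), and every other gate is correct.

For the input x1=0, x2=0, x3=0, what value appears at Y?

Propagate with N5 forced: N0=0, N1=0, N2=1, N3=0, N4=0, N5=0 [stuck-at-0], N6=1.
So Y = 1. (Without the fault it would be 0.)

1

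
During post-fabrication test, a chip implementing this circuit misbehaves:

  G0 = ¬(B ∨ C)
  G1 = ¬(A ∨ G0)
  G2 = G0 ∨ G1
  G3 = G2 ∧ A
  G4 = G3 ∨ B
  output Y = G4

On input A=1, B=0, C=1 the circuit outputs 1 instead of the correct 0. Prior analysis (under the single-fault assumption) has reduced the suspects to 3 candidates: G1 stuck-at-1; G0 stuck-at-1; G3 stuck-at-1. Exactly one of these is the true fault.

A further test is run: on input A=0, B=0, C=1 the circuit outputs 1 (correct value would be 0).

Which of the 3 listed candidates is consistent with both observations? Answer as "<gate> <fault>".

Evaluate each candidate on input A=0, B=0, C=1:
  G1 stuck-at-1: G0=0, G1=1 [stuck-at-1], G2=1, G3=0, G4=0 → 0 — eliminated
  G0 stuck-at-1: G0=1 [stuck-at-1], G1=0, G2=1, G3=0, G4=0 → 0 — eliminated
  G3 stuck-at-1: G0=0, G1=1, G2=1, G3=1 [stuck-at-1], G4=1 → 1 — matches
Only G3 stuck-at-1 reproduces the observed 1.

G3 stuck-at-1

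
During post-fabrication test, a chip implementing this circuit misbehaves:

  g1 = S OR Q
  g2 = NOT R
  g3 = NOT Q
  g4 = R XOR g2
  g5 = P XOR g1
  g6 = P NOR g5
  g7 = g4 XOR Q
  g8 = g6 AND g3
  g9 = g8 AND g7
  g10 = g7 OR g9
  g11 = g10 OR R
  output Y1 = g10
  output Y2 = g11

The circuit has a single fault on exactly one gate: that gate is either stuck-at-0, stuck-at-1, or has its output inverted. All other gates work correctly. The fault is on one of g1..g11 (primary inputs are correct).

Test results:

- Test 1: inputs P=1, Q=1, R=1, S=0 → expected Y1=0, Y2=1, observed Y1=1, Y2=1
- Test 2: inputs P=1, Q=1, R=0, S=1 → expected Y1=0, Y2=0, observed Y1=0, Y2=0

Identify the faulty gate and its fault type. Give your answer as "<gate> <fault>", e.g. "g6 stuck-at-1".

g2 stuck-at-1

Fault-free values for test 1 (P=1, Q=1, R=1, S=0): g1=1, g2=0, g3=0, g4=1, g5=0, g6=0, g7=0, g8=0, g9=0, g10=0, g11=1, giving Y1=0, Y2=1. Observed Y1=1, Y2=1.
Test 1: faults giving observed Y1=1, Y2=1 are {g2 stuck-at-1, g2 inverted output, g4 stuck-at-0, g4 inverted output, g7 stuck-at-1, g7 inverted output, g9 stuck-at-1, g9 inverted output, g10 stuck-at-1, g10 inverted output}.
Test 2 (P=1, Q=1, R=0, S=1): fault-free g1=1, g2=1, g3=0, g4=1, g5=0, g6=0, g7=0, g8=0, g9=0, g10=0, g11=0 → Y1=0, Y2=0; observed Y1=0, Y2=0. Eliminates g2 inverted output, g4 stuck-at-0, g4 inverted output, g7 stuck-at-1, g7 inverted output, g9 stuck-at-1, g9 inverted output, g10 stuck-at-1, g10 inverted output.
Only g2 stuck-at-1 is consistent with every test.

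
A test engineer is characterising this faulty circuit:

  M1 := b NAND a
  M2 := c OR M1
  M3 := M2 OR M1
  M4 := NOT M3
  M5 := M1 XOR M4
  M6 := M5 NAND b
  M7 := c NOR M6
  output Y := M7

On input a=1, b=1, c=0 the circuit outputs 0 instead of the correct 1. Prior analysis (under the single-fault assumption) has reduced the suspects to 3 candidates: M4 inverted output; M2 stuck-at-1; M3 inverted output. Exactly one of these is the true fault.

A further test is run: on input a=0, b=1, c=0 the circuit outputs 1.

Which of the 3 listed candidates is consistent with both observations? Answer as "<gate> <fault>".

M2 stuck-at-1

Evaluate each candidate on input a=0, b=1, c=0:
  M4 inverted output: M1=1, M2=1, M3=1, M4=1 [inverted output], M5=0, M6=1, M7=0 → 0 — eliminated
  M2 stuck-at-1: M1=1, M2=1 [stuck-at-1], M3=1, M4=0, M5=1, M6=0, M7=1 → 1 — matches
  M3 inverted output: M1=1, M2=1, M3=0 [inverted output], M4=1, M5=0, M6=1, M7=0 → 0 — eliminated
Only M2 stuck-at-1 reproduces the observed 1.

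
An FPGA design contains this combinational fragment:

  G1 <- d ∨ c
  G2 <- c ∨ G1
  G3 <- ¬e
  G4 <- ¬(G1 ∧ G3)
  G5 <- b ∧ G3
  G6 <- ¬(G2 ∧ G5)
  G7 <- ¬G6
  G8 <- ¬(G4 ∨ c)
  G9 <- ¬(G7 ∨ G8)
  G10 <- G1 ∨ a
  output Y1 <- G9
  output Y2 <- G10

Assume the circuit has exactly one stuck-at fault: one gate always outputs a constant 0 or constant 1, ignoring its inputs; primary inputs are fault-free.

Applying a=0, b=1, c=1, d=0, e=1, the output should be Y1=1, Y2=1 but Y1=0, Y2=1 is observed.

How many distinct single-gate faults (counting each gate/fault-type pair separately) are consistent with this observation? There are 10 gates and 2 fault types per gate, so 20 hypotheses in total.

Fault-free: G1=1, G2=1, G3=0, G4=1, G5=0, G6=1, G7=0, G8=0, G9=1, G10=1 → Y1=1, Y2=1. Observed Y1=0, Y2=1.
  G1: none of the 2 fault types match ✗
  G2: none of the 2 fault types match ✗
  G3: stuck-at-1 ✓; others ✗
  G4: none of the 2 fault types match ✗
  G5: stuck-at-1 ✓; others ✗
  G6: stuck-at-0 ✓; others ✗
  G7: stuck-at-1 ✓; others ✗
  G8: stuck-at-1 ✓; others ✗
  G9: stuck-at-0 ✓; others ✗
  G10: none of the 2 fault types match ✗
Consistent faults: {G3 stuck-at-1, G5 stuck-at-1, G6 stuck-at-0, G7 stuck-at-1, G8 stuck-at-1, G9 stuck-at-0} — 6 in all.

6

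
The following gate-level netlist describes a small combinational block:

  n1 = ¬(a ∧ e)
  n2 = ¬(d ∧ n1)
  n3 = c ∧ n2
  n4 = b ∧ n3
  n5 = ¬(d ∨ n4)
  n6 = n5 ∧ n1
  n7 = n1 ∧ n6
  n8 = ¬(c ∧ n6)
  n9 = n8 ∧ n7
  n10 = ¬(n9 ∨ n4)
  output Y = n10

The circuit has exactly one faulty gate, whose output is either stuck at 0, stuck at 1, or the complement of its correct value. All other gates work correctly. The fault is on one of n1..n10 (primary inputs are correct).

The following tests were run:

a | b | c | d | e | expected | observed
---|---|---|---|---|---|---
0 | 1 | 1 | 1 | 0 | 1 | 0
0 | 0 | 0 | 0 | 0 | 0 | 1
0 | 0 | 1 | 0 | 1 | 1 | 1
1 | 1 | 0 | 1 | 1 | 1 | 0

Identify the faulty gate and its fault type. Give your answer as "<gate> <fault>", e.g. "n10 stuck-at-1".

n7 inverted output

Fault-free values for test 1 (a=0, b=1, c=1, d=1, e=0): n1=1, n2=0, n3=0, n4=0, n5=0, n6=0, n7=0, n8=1, n9=0, n10=1, giving Y=1. Observed 0.
Test 1: faults giving observed 0 are {n1 stuck-at-0, n1 inverted output, n2 stuck-at-1, n2 inverted output, n3 stuck-at-1, n3 inverted output, n4 stuck-at-1, n4 inverted output, n7 stuck-at-1, n7 inverted output, n9 stuck-at-1, n9 inverted output, n10 stuck-at-0, n10 inverted output}.
Test 2 (a=0, b=0, c=0, d=0, e=0): fault-free n1=1, n2=1, n3=0, n4=0, n5=1, n6=1, n7=1, n8=1, n9=1, n10=0 → 0; observed 1. Eliminates n2 stuck-at-1, n2 inverted output, n3 stuck-at-1, n3 inverted output, n4 stuck-at-1, n4 inverted output, n7 stuck-at-1, n9 stuck-at-1, n10 stuck-at-0.
Test 3 (a=0, b=0, c=1, d=0, e=1): fault-free n1=1, n2=1, n3=1, n4=0, n5=1, n6=1, n7=1, n8=0, n9=0, n10=1 → 1; observed 1. Eliminates n9 inverted output, n10 inverted output.
Test 4 (a=1, b=1, c=0, d=1, e=1): fault-free n1=0, n2=1, n3=0, n4=0, n5=0, n6=0, n7=0, n8=1, n9=0, n10=1 → 1; observed 0. Eliminates n1 stuck-at-0, n1 inverted output.
Only n7 inverted output is consistent with every test.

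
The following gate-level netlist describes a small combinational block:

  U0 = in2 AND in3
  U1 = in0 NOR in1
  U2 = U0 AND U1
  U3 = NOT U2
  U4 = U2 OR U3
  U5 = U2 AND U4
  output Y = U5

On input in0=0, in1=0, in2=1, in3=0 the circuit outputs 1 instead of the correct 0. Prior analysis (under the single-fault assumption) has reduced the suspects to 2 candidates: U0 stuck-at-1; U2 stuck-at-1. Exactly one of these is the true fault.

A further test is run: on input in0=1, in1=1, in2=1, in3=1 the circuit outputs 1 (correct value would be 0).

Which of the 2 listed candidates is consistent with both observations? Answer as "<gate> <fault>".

U2 stuck-at-1

Evaluate each candidate on input in0=1, in1=1, in2=1, in3=1:
  U0 stuck-at-1: U0=1 [stuck-at-1], U1=0, U2=0, U3=1, U4=1, U5=0 → 0 — eliminated
  U2 stuck-at-1: U0=1, U1=0, U2=1 [stuck-at-1], U3=0, U4=1, U5=1 → 1 — matches
Only U2 stuck-at-1 reproduces the observed 1.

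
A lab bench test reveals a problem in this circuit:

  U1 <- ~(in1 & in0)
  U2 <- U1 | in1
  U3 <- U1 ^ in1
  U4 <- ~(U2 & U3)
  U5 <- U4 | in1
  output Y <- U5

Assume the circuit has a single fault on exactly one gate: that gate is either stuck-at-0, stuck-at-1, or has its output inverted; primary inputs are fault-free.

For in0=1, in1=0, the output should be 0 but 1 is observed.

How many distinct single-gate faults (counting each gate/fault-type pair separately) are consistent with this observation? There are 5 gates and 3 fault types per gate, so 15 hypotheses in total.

10

Fault-free: U1=1, U2=1, U3=1, U4=0, U5=0 → 0. Observed 1.
  U1: stuck-at-0, inverted output ✓; others ✗
  U2: stuck-at-0, inverted output ✓; others ✗
  U3: stuck-at-0, inverted output ✓; others ✗
  U4: stuck-at-1, inverted output ✓; others ✗
  U5: stuck-at-1, inverted output ✓; others ✗
Consistent faults: {U1 stuck-at-0, U1 inverted output, U2 stuck-at-0, U2 inverted output, U3 stuck-at-0, U3 inverted output, U4 stuck-at-1, U4 inverted output, U5 stuck-at-1, U5 inverted output} — 10 in all.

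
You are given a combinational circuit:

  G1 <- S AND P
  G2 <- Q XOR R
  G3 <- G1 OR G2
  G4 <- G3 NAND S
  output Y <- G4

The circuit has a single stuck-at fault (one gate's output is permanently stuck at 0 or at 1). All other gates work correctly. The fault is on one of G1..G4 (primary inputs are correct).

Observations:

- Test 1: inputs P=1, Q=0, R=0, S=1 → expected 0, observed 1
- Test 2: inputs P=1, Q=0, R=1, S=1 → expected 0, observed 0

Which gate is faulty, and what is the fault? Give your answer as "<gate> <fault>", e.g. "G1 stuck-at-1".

G1 stuck-at-0

Fault-free values for test 1 (P=1, Q=0, R=0, S=1): G1=1, G2=0, G3=1, G4=0, giving Y=0. Observed 1.
Test 1: faults giving observed 1 are {G1 stuck-at-0, G3 stuck-at-0, G4 stuck-at-1}.
Test 2 (P=1, Q=0, R=1, S=1): fault-free G1=1, G2=1, G3=1, G4=0 → 0; observed 0. Eliminates G3 stuck-at-0, G4 stuck-at-1.
Only G1 stuck-at-0 is consistent with every test.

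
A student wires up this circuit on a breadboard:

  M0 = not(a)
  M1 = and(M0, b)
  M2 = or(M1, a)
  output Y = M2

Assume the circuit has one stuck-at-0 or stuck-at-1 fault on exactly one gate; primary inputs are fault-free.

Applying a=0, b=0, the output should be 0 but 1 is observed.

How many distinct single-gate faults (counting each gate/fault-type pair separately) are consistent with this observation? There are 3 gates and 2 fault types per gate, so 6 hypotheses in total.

Fault-free: M0=1, M1=0, M2=0 → 0. Observed 1.
  M0 stuck-at-0: output 0 ✗
  M0 stuck-at-1: output 0 ✗
  M1 stuck-at-0: output 0 ✗
  M1 stuck-at-1: output 1 ✓
  M2 stuck-at-0: output 0 ✗
  M2 stuck-at-1: output 1 ✓
Consistent faults: {M1 stuck-at-1, M2 stuck-at-1} — 2 in all.

2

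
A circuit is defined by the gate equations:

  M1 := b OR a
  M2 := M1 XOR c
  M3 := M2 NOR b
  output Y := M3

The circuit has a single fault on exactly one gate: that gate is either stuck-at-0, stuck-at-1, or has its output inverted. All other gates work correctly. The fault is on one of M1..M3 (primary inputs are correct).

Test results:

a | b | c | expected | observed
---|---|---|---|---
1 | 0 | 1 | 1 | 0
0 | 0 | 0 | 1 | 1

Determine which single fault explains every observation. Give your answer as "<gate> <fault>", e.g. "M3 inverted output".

Fault-free values for test 1 (a=1, b=0, c=1): M1=1, M2=0, M3=1, giving Y=1. Observed 0.
Test 1: faults giving observed 0 are {M1 stuck-at-0, M1 inverted output, M2 stuck-at-1, M2 inverted output, M3 stuck-at-0, M3 inverted output}.
Test 2 (a=0, b=0, c=0): fault-free M1=0, M2=0, M3=1 → 1; observed 1. Eliminates M1 inverted output, M2 stuck-at-1, M2 inverted output, M3 stuck-at-0, M3 inverted output.
Only M1 stuck-at-0 is consistent with every test.

M1 stuck-at-0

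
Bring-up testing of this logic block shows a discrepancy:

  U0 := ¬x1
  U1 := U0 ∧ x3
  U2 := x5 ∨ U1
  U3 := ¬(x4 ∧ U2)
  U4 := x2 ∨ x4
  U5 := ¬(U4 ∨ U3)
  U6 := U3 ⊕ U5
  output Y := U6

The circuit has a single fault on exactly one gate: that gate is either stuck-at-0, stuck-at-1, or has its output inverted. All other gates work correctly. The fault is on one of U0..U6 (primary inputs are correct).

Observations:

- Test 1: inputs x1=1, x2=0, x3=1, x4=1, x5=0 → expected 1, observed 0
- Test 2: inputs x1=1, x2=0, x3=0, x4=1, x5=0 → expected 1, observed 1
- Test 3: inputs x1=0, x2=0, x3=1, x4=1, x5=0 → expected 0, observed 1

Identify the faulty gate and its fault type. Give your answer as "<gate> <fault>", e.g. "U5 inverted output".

U0 inverted output

Fault-free values for test 1 (x1=1, x2=0, x3=1, x4=1, x5=0): U0=0, U1=0, U2=0, U3=1, U4=1, U5=0, U6=1, giving Y=1. Observed 0.
Test 1: faults giving observed 0 are {U0 stuck-at-1, U0 inverted output, U1 stuck-at-1, U1 inverted output, U2 stuck-at-1, U2 inverted output, U3 stuck-at-0, U3 inverted output, U5 stuck-at-1, U5 inverted output, U6 stuck-at-0, U6 inverted output}.
Test 2 (x1=1, x2=0, x3=0, x4=1, x5=0): fault-free U0=0, U1=0, U2=0, U3=1, U4=1, U5=0, U6=1 → 1; observed 1. Eliminates U1 stuck-at-1, U1 inverted output, U2 stuck-at-1, U2 inverted output, U3 stuck-at-0, U3 inverted output, U5 stuck-at-1, U5 inverted output, U6 stuck-at-0, U6 inverted output.
Test 3 (x1=0, x2=0, x3=1, x4=1, x5=0): fault-free U0=1, U1=1, U2=1, U3=0, U4=1, U5=0, U6=0 → 0; observed 1. Eliminates U0 stuck-at-1.
Only U0 inverted output is consistent with every test.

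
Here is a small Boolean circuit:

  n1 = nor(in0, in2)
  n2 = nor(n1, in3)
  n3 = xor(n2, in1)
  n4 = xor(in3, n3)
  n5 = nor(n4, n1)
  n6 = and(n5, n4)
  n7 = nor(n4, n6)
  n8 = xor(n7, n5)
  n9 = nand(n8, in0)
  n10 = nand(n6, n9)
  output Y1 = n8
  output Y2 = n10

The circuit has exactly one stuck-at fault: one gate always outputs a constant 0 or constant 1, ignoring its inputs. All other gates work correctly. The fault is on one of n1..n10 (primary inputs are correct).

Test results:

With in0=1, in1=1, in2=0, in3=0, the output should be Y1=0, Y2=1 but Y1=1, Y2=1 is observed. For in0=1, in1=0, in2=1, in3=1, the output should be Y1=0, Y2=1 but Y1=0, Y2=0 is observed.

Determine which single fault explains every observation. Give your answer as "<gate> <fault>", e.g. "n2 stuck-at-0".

n6 stuck-at-1

Fault-free values for test 1 (in0=1, in1=1, in2=0, in3=0): n1=0, n2=1, n3=0, n4=0, n5=1, n6=0, n7=1, n8=0, n9=1, n10=1, giving Y1=0, Y2=1. Observed Y1=1, Y2=1.
Test 1: faults giving observed Y1=1, Y2=1 are {n5 stuck-at-0, n6 stuck-at-1, n7 stuck-at-0, n8 stuck-at-1}.
Test 2 (in0=1, in1=0, in2=1, in3=1): fault-free n1=0, n2=0, n3=0, n4=1, n5=0, n6=0, n7=0, n8=0, n9=1, n10=1 → Y1=0, Y2=1; observed Y1=0, Y2=0. Eliminates n5 stuck-at-0, n7 stuck-at-0, n8 stuck-at-1.
Only n6 stuck-at-1 is consistent with every test.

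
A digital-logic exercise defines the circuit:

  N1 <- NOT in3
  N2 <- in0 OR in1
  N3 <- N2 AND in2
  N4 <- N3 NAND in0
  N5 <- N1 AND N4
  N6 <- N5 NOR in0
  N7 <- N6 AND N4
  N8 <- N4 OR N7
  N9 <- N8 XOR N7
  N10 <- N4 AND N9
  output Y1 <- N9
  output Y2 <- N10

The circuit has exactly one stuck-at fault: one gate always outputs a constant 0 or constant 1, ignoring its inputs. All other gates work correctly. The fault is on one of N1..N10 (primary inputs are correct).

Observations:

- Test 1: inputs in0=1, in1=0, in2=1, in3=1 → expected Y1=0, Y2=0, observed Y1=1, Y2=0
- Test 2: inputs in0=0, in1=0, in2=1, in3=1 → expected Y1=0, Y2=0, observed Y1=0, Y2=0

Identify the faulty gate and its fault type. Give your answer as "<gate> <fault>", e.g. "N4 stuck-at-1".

N8 stuck-at-1

Fault-free values for test 1 (in0=1, in1=0, in2=1, in3=1): N1=0, N2=1, N3=1, N4=0, N5=0, N6=0, N7=0, N8=0, N9=0, N10=0, giving Y1=0, Y2=0. Observed Y1=1, Y2=0.
Test 1: faults giving observed Y1=1, Y2=0 are {N8 stuck-at-1, N9 stuck-at-1}.
Test 2 (in0=0, in1=0, in2=1, in3=1): fault-free N1=0, N2=0, N3=0, N4=1, N5=0, N6=1, N7=1, N8=1, N9=0, N10=0 → Y1=0, Y2=0; observed Y1=0, Y2=0. Eliminates N9 stuck-at-1.
Only N8 stuck-at-1 is consistent with every test.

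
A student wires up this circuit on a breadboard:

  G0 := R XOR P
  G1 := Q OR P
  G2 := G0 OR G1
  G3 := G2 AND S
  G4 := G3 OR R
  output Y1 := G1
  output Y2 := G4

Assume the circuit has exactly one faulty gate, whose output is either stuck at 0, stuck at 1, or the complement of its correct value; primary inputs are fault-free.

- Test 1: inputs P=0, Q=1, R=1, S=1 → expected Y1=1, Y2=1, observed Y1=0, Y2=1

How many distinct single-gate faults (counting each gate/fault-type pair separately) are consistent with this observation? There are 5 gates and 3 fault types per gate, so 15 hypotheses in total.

2

Fault-free: G0=1, G1=1, G2=1, G3=1, G4=1 → Y1=1, Y2=1. Observed Y1=0, Y2=1.
  G0: none of the 3 fault types match ✗
  G1: stuck-at-0, inverted output ✓; others ✗
  G2: none of the 3 fault types match ✗
  G3: none of the 3 fault types match ✗
  G4: none of the 3 fault types match ✗
Consistent faults: {G1 stuck-at-0, G1 inverted output} — 2 in all.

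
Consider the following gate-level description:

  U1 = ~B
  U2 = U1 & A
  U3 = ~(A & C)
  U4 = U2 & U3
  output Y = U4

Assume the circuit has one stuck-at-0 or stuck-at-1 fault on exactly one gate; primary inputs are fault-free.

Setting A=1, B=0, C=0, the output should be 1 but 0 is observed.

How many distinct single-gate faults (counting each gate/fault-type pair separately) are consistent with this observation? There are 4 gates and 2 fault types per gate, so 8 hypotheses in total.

Fault-free: U1=1, U2=1, U3=1, U4=1 → 1. Observed 0.
  U1 stuck-at-0: output 0 ✓
  U1 stuck-at-1: output 1 ✗
  U2 stuck-at-0: output 0 ✓
  U2 stuck-at-1: output 1 ✗
  U3 stuck-at-0: output 0 ✓
  U3 stuck-at-1: output 1 ✗
  U4 stuck-at-0: output 0 ✓
  U4 stuck-at-1: output 1 ✗
Consistent faults: {U1 stuck-at-0, U2 stuck-at-0, U3 stuck-at-0, U4 stuck-at-0} — 4 in all.

4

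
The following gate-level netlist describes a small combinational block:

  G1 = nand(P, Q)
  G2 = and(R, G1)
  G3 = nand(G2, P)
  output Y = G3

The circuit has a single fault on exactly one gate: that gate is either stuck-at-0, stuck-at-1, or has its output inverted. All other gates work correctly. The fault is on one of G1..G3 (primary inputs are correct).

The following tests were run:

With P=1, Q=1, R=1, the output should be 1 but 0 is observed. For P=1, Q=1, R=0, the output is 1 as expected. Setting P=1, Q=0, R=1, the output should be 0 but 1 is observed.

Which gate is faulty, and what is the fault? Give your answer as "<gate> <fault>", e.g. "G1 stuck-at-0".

Fault-free values for test 1 (P=1, Q=1, R=1): G1=0, G2=0, G3=1, giving Y=1. Observed 0.
Test 1: faults giving observed 0 are {G1 stuck-at-1, G1 inverted output, G2 stuck-at-1, G2 inverted output, G3 stuck-at-0, G3 inverted output}.
Test 2 (P=1, Q=1, R=0): fault-free G1=0, G2=0, G3=1 → 1; observed 1. Eliminates G2 stuck-at-1, G2 inverted output, G3 stuck-at-0, G3 inverted output.
Test 3 (P=1, Q=0, R=1): fault-free G1=1, G2=1, G3=0 → 0; observed 1. Eliminates G1 stuck-at-1.
Only G1 inverted output is consistent with every test.

G1 inverted output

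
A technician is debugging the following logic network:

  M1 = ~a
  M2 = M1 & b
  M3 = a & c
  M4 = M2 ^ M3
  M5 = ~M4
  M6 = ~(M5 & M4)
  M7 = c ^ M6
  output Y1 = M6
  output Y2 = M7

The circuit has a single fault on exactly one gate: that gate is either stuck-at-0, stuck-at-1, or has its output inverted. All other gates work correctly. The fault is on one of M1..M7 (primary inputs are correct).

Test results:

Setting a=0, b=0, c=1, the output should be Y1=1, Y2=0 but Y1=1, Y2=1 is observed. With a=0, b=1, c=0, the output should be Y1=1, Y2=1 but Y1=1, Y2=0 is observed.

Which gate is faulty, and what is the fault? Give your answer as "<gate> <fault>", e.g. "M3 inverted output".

M7 inverted output

Fault-free values for test 1 (a=0, b=0, c=1): M1=1, M2=0, M3=0, M4=0, M5=1, M6=1, M7=0, giving Y1=1, Y2=0. Observed Y1=1, Y2=1.
Test 1: faults giving observed Y1=1, Y2=1 are {M7 stuck-at-1, M7 inverted output}.
Test 2 (a=0, b=1, c=0): fault-free M1=1, M2=1, M3=0, M4=1, M5=0, M6=1, M7=1 → Y1=1, Y2=1; observed Y1=1, Y2=0. Eliminates M7 stuck-at-1.
Only M7 inverted output is consistent with every test.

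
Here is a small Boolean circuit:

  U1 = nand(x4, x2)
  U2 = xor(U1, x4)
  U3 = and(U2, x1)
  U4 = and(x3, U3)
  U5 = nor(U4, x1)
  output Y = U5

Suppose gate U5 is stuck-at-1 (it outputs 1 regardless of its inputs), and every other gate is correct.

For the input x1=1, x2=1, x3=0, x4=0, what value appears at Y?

1

Propagate with U5 forced: U1=1, U2=1, U3=1, U4=0, U5=1 [stuck-at-1].
So Y = 1. (Without the fault it would be 0.)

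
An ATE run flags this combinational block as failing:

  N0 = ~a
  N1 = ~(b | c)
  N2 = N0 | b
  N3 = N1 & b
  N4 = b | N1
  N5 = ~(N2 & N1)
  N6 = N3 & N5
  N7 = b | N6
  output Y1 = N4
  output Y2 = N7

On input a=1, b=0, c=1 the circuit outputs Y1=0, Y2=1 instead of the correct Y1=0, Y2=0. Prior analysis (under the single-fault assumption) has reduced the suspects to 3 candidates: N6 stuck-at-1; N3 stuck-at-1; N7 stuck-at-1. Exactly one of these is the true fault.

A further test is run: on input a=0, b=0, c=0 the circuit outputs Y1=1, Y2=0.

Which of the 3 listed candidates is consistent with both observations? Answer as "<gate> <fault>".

N3 stuck-at-1

Evaluate each candidate on input a=0, b=0, c=0:
  N6 stuck-at-1: N0=1, N1=1, N2=1, N3=0, N4=1, N5=0, N6=1 [stuck-at-1], N7=1 → Y1=1, Y2=1 — eliminated
  N3 stuck-at-1: N0=1, N1=1, N2=1, N3=1 [stuck-at-1], N4=1, N5=0, N6=0, N7=0 → Y1=1, Y2=0 — matches
  N7 stuck-at-1: N0=1, N1=1, N2=1, N3=0, N4=1, N5=0, N6=0, N7=1 [stuck-at-1] → Y1=1, Y2=1 — eliminated
Only N3 stuck-at-1 reproduces the observed Y1=1, Y2=0.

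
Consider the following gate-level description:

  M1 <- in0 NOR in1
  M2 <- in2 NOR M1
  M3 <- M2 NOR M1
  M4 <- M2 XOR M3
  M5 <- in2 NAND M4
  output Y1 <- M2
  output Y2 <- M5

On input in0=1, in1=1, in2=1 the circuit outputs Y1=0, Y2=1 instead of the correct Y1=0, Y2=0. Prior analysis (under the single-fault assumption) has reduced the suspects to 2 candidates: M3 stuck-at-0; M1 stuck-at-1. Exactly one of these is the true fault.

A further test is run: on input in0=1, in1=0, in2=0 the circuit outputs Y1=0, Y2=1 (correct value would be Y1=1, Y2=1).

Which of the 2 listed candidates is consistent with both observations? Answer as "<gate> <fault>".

M1 stuck-at-1

Evaluate each candidate on input in0=1, in1=0, in2=0:
  M3 stuck-at-0: M1=0, M2=1, M3=0 [stuck-at-0], M4=1, M5=1 → Y1=1, Y2=1 — eliminated
  M1 stuck-at-1: M1=1 [stuck-at-1], M2=0, M3=0, M4=0, M5=1 → Y1=0, Y2=1 — matches
Only M1 stuck-at-1 reproduces the observed Y1=0, Y2=1.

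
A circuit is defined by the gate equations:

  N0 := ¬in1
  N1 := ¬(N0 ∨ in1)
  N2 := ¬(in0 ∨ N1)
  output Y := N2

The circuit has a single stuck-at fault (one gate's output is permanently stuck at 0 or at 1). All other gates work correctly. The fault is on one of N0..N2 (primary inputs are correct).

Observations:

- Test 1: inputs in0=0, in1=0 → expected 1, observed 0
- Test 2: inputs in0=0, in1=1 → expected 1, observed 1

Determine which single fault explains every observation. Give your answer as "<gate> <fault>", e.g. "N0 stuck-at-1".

N0 stuck-at-0

Fault-free values for test 1 (in0=0, in1=0): N0=1, N1=0, N2=1, giving Y=1. Observed 0.
Test 1: faults giving observed 0 are {N0 stuck-at-0, N1 stuck-at-1, N2 stuck-at-0}.
Test 2 (in0=0, in1=1): fault-free N0=0, N1=0, N2=1 → 1; observed 1. Eliminates N1 stuck-at-1, N2 stuck-at-0.
Only N0 stuck-at-0 is consistent with every test.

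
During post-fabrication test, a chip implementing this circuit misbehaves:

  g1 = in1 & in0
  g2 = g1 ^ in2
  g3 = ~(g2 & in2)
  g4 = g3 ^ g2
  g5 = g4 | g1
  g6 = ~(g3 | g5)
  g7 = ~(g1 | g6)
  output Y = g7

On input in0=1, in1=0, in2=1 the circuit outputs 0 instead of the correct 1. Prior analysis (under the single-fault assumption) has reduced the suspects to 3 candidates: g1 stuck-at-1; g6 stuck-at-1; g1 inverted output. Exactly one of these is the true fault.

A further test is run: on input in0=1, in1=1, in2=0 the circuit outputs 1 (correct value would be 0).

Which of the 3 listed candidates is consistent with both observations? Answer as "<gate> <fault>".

Evaluate each candidate on input in0=1, in1=1, in2=0:
  g1 stuck-at-1: g1=1 [stuck-at-1], g2=1, g3=1, g4=0, g5=1, g6=0, g7=0 → 0 — eliminated
  g6 stuck-at-1: g1=1, g2=1, g3=1, g4=0, g5=1, g6=1 [stuck-at-1], g7=0 → 0 — eliminated
  g1 inverted output: g1=0 [inverted output], g2=0, g3=1, g4=1, g5=1, g6=0, g7=1 → 1 — matches
Only g1 inverted output reproduces the observed 1.

g1 inverted output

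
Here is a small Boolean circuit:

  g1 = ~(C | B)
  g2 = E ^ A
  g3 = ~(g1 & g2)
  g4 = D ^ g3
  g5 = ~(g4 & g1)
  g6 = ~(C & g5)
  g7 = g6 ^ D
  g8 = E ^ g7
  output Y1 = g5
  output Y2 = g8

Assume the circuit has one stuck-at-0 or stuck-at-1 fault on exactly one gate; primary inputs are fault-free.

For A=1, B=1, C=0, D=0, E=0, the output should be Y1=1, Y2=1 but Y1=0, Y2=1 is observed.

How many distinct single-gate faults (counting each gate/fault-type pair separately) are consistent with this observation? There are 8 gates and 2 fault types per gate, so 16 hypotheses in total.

1

Fault-free: g1=0, g2=1, g3=1, g4=1, g5=1, g6=1, g7=1, g8=1 → Y1=1, Y2=1. Observed Y1=0, Y2=1.
  g1: none of the 2 fault types match ✗
  g2: none of the 2 fault types match ✗
  g3: none of the 2 fault types match ✗
  g4: none of the 2 fault types match ✗
  g5: stuck-at-0 ✓; others ✗
  g6: none of the 2 fault types match ✗
  g7: none of the 2 fault types match ✗
  g8: none of the 2 fault types match ✗
Consistent faults: {g5 stuck-at-0} — 1 in all.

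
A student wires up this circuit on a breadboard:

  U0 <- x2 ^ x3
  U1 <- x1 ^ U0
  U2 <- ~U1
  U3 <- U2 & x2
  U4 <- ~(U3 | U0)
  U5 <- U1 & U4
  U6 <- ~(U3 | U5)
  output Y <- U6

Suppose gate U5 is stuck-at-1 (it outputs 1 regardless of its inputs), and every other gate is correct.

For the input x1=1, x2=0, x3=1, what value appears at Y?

0

Propagate with U5 forced: U0=1, U1=0, U2=1, U3=0, U4=0, U5=1 [stuck-at-1], U6=0.
So Y = 0. (Without the fault it would be 1.)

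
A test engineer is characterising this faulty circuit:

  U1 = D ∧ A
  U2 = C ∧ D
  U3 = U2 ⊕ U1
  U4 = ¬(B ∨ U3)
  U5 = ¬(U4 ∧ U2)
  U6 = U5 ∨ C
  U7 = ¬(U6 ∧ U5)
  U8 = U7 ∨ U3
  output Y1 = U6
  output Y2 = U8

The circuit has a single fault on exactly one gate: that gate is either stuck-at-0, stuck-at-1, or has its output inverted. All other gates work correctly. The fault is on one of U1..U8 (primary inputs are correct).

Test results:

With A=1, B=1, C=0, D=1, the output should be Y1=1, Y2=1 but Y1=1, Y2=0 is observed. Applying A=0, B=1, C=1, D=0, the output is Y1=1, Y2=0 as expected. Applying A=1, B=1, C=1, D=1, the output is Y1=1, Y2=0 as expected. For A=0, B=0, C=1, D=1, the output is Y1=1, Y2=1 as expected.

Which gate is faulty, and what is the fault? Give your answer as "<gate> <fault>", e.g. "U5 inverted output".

U3 stuck-at-0

Fault-free values for test 1 (A=1, B=1, C=0, D=1): U1=1, U2=0, U3=1, U4=0, U5=1, U6=1, U7=0, U8=1, giving Y1=1, Y2=1. Observed Y1=1, Y2=0.
Test 1: faults giving observed Y1=1, Y2=0 are {U1 stuck-at-0, U1 inverted output, U2 stuck-at-1, U2 inverted output, U3 stuck-at-0, U3 inverted output, U8 stuck-at-0, U8 inverted output}.
Test 2 (A=0, B=1, C=1, D=0): fault-free U1=0, U2=0, U3=0, U4=0, U5=1, U6=1, U7=0, U8=0 → Y1=1, Y2=0; observed Y1=1, Y2=0. Eliminates U1 inverted output, U2 stuck-at-1, U2 inverted output, U3 inverted output, U8 inverted output.
Test 3 (A=1, B=1, C=1, D=1): fault-free U1=1, U2=1, U3=0, U4=0, U5=1, U6=1, U7=0, U8=0 → Y1=1, Y2=0; observed Y1=1, Y2=0. Eliminates U1 stuck-at-0.
Test 4 (A=0, B=0, C=1, D=1): fault-free U1=0, U2=1, U3=1, U4=0, U5=1, U6=1, U7=0, U8=1 → Y1=1, Y2=1; observed Y1=1, Y2=1. Eliminates U8 stuck-at-0.
Only U3 stuck-at-0 is consistent with every test.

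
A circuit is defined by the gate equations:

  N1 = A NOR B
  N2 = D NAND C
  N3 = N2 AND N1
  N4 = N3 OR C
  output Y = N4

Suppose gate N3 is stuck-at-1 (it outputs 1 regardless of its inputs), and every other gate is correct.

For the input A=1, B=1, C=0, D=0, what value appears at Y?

Propagate with N3 forced: N1=0, N2=1, N3=1 [stuck-at-1], N4=1.
So Y = 1. (Without the fault it would be 0.)

1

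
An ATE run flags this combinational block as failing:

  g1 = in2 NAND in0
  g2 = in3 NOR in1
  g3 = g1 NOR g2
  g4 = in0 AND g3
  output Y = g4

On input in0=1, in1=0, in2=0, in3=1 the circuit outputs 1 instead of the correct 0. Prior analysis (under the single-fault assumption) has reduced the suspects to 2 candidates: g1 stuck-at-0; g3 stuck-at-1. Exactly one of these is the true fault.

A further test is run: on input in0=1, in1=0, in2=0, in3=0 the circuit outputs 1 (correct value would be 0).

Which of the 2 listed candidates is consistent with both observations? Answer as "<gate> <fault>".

Evaluate each candidate on input in0=1, in1=0, in2=0, in3=0:
  g1 stuck-at-0: g1=0 [stuck-at-0], g2=1, g3=0, g4=0 → 0 — eliminated
  g3 stuck-at-1: g1=1, g2=1, g3=1 [stuck-at-1], g4=1 → 1 — matches
Only g3 stuck-at-1 reproduces the observed 1.

g3 stuck-at-1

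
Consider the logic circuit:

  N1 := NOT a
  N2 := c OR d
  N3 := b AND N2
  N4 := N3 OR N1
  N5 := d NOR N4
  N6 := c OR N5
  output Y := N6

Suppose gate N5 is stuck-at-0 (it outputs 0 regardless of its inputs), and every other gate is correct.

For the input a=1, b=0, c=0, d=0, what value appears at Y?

0

Propagate with N5 forced: N1=0, N2=0, N3=0, N4=0, N5=0 [stuck-at-0], N6=0.
So Y = 0. (Without the fault it would be 1.)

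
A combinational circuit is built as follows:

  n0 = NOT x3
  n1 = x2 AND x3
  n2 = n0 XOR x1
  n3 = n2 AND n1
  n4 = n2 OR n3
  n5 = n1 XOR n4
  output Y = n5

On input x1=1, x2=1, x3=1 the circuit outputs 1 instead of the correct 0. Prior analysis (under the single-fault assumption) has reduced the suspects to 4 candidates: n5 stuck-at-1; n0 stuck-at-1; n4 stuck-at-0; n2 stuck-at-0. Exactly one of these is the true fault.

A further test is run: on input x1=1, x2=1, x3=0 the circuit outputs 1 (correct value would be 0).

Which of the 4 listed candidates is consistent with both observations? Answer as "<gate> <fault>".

n5 stuck-at-1

Evaluate each candidate on input x1=1, x2=1, x3=0:
  n5 stuck-at-1: n0=1, n1=0, n2=0, n3=0, n4=0, n5=1 [stuck-at-1] → 1 — matches
  n0 stuck-at-1: n0=1 [stuck-at-1], n1=0, n2=0, n3=0, n4=0, n5=0 → 0 — eliminated
  n4 stuck-at-0: n0=1, n1=0, n2=0, n3=0, n4=0 [stuck-at-0], n5=0 → 0 — eliminated
  n2 stuck-at-0: n0=1, n1=0, n2=0 [stuck-at-0], n3=0, n4=0, n5=0 → 0 — eliminated
Only n5 stuck-at-1 reproduces the observed 1.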